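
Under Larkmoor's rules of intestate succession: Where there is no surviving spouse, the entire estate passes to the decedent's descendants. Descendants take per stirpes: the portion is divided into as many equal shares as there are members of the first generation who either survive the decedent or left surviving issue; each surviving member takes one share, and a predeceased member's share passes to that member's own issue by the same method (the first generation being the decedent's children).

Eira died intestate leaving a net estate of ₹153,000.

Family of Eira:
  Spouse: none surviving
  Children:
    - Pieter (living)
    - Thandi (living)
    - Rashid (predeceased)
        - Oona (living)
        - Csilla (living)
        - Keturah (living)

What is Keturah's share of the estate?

Keturah receives ₹17,000.

The entire ₹153,000 passes to the descendants.
That amount (₹153,000) is divided into 3 shares of ₹51,000: Pieter and Thandi each take ₹51,000; Rashid's ₹51,000 share passes to Rashid's issue.
Rashid's share (₹51,000) is divided into 3 shares of ₹17,000: Oona, Csilla, and Keturah each take ₹17,000.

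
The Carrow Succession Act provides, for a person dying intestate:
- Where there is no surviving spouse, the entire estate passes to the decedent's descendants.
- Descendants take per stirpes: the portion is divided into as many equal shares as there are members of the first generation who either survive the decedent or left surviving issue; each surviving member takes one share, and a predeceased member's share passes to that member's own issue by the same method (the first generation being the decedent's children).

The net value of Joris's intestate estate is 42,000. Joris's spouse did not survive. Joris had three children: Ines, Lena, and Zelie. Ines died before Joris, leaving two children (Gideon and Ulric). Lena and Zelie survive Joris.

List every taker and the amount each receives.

The entire 42,000 passes to the descendants.
That amount (42,000) is divided into 3 shares of 14,000: Lena and Zelie each take 14,000; Ines's 14,000 share passes to Ines's issue.
Ines's share (14,000) is divided into 2 shares of 7,000: Gideon and Ulric each take 7,000.

Gideon: 7,000; Ulric: 7,000; Lena: 14,000; Zelie: 14,000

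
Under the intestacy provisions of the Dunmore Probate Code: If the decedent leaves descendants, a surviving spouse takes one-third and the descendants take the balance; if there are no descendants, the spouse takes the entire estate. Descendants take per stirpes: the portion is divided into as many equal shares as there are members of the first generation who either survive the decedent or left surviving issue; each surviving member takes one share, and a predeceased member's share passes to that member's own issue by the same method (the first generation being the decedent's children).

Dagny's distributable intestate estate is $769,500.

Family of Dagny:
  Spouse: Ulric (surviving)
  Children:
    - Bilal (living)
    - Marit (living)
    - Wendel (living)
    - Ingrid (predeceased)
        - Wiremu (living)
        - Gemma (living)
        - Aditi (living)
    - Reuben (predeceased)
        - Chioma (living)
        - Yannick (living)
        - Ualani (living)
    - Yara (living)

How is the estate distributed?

Ulric takes one-third of $769,500 = $256,500. The remaining $513,000 passes to the descendants.
The descendants' portion ($513,000) is divided into 6 shares of $85,500: Bilal, Marit, Wendel, and Yara each take $85,500; Ingrid's $85,500 share passes to Ingrid's issue; Reuben's $85,500 share passes to Reuben's issue.
Ingrid's share ($85,500) is divided into 3 shares of $28,500: Wiremu, Gemma, and Aditi each take $28,500.
Reuben's share ($85,500) is divided into 3 shares of $28,500: Chioma, Yannick, and Ualani each take $28,500.

Ulric: $256,500; Bilal: $85,500; Marit: $85,500; Wendel: $85,500; Wiremu: $28,500; Gemma: $28,500; Aditi: $28,500; Chioma: $28,500; Yannick: $28,500; Ualani: $28,500; Yara: $85,500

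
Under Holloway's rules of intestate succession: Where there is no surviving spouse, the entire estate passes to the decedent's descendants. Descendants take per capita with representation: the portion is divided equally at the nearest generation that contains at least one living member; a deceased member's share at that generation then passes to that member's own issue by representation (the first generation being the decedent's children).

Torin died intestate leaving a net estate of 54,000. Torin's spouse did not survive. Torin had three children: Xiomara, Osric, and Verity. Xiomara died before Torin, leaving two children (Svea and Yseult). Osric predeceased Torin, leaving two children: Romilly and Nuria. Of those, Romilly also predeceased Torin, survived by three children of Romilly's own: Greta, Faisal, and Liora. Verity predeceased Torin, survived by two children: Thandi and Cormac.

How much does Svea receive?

The entire 54,000 passes to the descendants.
No child survives, so the initial division is made at the grandchildren's generation.
That amount (54,000) is divided into 6 shares of 9,000: Svea, Yseult, Nuria, Thandi, and Cormac each take 9,000; Romilly's 9,000 share passes to Romilly's issue.
Romilly's share (9,000) is divided into 3 shares of 3,000: Greta, Faisal, and Liora each take 3,000.

Svea receives 9,000.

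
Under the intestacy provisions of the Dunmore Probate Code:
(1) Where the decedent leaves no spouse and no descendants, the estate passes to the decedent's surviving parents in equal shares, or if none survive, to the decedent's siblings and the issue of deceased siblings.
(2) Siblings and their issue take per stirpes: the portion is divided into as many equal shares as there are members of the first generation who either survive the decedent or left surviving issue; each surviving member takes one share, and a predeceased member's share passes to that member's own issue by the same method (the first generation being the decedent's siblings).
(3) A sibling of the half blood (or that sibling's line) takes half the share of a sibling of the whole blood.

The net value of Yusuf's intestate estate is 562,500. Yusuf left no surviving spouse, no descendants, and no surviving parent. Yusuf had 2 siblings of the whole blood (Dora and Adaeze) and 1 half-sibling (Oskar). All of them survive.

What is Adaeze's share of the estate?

The entire 562,500 passes to the siblings and their issue.
Counting each half-blood sibling's line as half a unit, there are 5/2 units in 562,500, so one unit is 225,000. Whole-blood lines (Dora and Adaeze) take 225,000 each; half-blood lines (Oskar) take 112,500 each.

Adaeze receives 225,000.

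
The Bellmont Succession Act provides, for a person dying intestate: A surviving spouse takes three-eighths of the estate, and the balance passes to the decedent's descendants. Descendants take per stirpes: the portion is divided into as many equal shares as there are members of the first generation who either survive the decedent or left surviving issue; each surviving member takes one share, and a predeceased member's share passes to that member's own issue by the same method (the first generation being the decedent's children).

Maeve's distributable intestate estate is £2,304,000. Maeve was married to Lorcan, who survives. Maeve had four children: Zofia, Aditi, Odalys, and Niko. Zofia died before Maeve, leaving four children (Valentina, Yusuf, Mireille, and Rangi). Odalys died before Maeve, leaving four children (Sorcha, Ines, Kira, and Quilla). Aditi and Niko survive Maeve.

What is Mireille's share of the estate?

Lorcan takes three-eighths of £2,304,000 = £864,000. The remaining £1,440,000 passes to the descendants.
The descendants' portion (£1,440,000) is divided into 4 shares of £360,000: Aditi and Niko each take £360,000; Zofia's £360,000 share passes to Zofia's issue; Odalys's £360,000 share passes to Odalys's issue.
Zofia's share (£360,000) is divided into 4 shares of £90,000: Valentina, Yusuf, Mireille, and Rangi each take £90,000.
Odalys's share (£360,000) is divided into 4 shares of £90,000: Sorcha, Ines, Kira, and Quilla each take £90,000.

Mireille receives £90,000.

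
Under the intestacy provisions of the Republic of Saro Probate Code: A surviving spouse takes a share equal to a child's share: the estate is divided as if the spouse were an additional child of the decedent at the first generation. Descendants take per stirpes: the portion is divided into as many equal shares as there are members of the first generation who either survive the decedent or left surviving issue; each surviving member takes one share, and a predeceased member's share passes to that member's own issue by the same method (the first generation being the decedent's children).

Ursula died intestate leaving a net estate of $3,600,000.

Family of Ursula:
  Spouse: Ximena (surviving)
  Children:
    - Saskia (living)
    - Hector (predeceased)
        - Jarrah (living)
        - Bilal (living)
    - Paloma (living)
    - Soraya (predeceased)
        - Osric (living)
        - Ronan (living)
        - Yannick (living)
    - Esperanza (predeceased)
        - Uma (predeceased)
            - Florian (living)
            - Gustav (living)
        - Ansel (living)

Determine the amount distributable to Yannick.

Yannick receives $200,000.

The spouse counts as an additional share at the children's level, so there are 6 primary shares of $600,000. Ximena takes one such share ($600,000).
The children's combined portion ($3,000,000) is divided into 5 shares of $600,000: Saskia and Paloma each take $600,000; Hector's $600,000 share passes to Hector's issue; Soraya's $600,000 share passes to Soraya's issue; Esperanza's $600,000 share passes to Esperanza's issue.
Hector's share ($600,000) is divided into 2 shares of $300,000: Jarrah and Bilal each take $300,000.
Soraya's share ($600,000) is divided into 3 shares of $200,000: Osric, Ronan, and Yannick each take $200,000.
Esperanza's share ($600,000) is divided into 2 shares of $300,000: Ansel takes $300,000; Uma's $300,000 share passes to Uma's issue.
Uma's share ($300,000) is divided into 2 shares of $150,000: Florian and Gustav each take $150,000.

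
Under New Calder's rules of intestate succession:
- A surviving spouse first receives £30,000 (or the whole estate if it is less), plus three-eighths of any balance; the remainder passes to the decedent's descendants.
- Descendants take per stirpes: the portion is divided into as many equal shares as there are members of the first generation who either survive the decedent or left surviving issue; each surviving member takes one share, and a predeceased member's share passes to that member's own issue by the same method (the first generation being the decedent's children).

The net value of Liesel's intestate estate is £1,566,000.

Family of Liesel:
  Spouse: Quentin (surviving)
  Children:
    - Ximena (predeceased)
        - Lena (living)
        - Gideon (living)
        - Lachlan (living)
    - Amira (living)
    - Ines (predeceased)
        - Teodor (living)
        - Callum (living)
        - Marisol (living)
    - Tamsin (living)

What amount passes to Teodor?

Quentin first takes £30,000, leaving a balance of £1,536,000. Quentin then takes three-eighths of the balance (£576,000), for a total of £606,000. The remaining £960,000 passes to the descendants.
The descendants' portion (£960,000) is divided into 4 shares of £240,000: Amira and Tamsin each take £240,000; Ximena's £240,000 share passes to Ximena's issue; Ines's £240,000 share passes to Ines's issue.
Ximena's share (£240,000) is divided into 3 shares of £80,000: Lena, Gideon, and Lachlan each take £80,000.
Ines's share (£240,000) is divided into 3 shares of £80,000: Teodor, Callum, and Marisol each take £80,000.

Teodor receives £80,000.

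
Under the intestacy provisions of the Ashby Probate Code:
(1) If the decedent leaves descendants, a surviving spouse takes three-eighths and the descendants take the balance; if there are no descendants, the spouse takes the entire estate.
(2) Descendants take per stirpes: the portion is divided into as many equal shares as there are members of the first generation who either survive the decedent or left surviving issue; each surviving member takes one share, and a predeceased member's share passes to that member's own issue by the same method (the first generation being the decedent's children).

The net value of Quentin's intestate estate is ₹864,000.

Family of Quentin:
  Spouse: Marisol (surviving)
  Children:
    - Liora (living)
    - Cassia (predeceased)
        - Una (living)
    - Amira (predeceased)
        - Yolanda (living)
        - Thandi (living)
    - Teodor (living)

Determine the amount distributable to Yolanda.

Yolanda receives ₹67,500.

Marisol takes three-eighths of ₹864,000 = ₹324,000. The remaining ₹540,000 passes to the descendants.
The descendants' portion (₹540,000) is divided into 4 shares of ₹135,000: Liora and Teodor each take ₹135,000; Cassia's ₹135,000 share passes to Cassia's issue; Amira's ₹135,000 share passes to Amira's issue.
Cassia's share (₹135,000) passes entirely to Una.
Amira's share (₹135,000) is divided into 2 shares of ₹67,500: Yolanda and Thandi each take ₹67,500.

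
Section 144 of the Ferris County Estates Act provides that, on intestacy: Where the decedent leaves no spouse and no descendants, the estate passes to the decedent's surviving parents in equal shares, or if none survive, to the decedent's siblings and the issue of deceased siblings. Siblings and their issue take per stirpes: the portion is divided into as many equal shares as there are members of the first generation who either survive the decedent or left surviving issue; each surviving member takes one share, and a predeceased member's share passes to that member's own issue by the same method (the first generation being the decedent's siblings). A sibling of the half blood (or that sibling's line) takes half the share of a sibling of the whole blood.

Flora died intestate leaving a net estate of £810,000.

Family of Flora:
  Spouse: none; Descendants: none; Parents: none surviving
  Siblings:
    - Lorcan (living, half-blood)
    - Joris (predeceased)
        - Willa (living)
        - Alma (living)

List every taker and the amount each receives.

Lorcan: £270,000; Willa: £270,000; Alma: £270,000

The entire £810,000 passes to the siblings and their issue.
Counting each half-blood sibling's line as half a unit, there are 3/2 units in £810,000, so one unit is £540,000. Whole-blood lines (Joris) take £540,000 each; half-blood lines (Lorcan) take £270,000 each.
Joris's share (£540,000) is divided into 2 shares of £270,000: Willa and Alma each take £270,000.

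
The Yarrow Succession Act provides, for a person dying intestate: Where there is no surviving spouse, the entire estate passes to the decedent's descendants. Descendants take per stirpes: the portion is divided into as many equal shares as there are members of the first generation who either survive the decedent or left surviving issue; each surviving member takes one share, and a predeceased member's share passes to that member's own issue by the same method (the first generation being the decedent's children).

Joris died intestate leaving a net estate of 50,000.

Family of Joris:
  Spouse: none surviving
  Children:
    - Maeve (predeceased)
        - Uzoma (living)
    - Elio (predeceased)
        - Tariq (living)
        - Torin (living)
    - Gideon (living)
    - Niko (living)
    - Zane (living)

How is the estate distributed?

Uzoma: 10,000; Tariq: 5,000; Torin: 5,000; Gideon: 10,000; Niko: 10,000; Zane: 10,000

The entire 50,000 passes to the descendants.
That amount (50,000) is divided into 5 shares of 10,000: Gideon, Niko, and Zane each take 10,000; Maeve's 10,000 share passes to Maeve's issue; Elio's 10,000 share passes to Elio's issue.
Maeve's share (10,000) passes entirely to Uzoma.
Elio's share (10,000) is divided into 2 shares of 5,000: Tariq and Torin each take 5,000.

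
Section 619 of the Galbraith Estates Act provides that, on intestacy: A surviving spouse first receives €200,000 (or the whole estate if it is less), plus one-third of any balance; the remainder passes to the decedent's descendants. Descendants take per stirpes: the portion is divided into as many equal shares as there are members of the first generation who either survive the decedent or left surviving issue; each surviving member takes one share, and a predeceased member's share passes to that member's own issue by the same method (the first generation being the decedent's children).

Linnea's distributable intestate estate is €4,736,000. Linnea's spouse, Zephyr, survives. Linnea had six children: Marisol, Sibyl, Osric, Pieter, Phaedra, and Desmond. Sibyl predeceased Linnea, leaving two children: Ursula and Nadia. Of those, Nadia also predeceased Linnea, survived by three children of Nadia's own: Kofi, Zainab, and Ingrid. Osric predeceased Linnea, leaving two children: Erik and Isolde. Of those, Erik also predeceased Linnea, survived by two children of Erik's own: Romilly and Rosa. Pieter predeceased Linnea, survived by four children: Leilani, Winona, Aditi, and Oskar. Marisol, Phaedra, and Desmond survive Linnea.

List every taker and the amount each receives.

Zephyr first takes €200,000, leaving a balance of €4,536,000. Zephyr then takes one-third of the balance (€1,512,000), for a total of €1,712,000. The remaining €3,024,000 passes to the descendants.
The descendants' portion (€3,024,000) is divided into 6 shares of €504,000: Marisol, Phaedra, and Desmond each take €504,000; Sibyl's €504,000 share passes to Sibyl's issue; Osric's €504,000 share passes to Osric's issue; Pieter's €504,000 share passes to Pieter's issue.
Sibyl's share (€504,000) is divided into 2 shares of €252,000: Ursula takes €252,000; Nadia's €252,000 share passes to Nadia's issue.
Nadia's share (€252,000) is divided into 3 shares of €84,000: Kofi, Zainab, and Ingrid each take €84,000.
Osric's share (€504,000) is divided into 2 shares of €252,000: Isolde takes €252,000; Erik's €252,000 share passes to Erik's issue.
Erik's share (€252,000) is divided into 2 shares of €126,000: Romilly and Rosa each take €126,000.
Pieter's share (€504,000) is divided into 4 shares of €126,000: Leilani, Winona, Aditi, and Oskar each take €126,000.

Zephyr: €1,712,000; Marisol: €504,000; Ursula: €252,000; Kofi: €84,000; Zainab: €84,000; Ingrid: €84,000; Romilly: €126,000; Rosa: €126,000; Isolde: €252,000; Leilani: €126,000; Winona: €126,000; Aditi: €126,000; Oskar: €126,000; Phaedra: €504,000; Desmond: €504,000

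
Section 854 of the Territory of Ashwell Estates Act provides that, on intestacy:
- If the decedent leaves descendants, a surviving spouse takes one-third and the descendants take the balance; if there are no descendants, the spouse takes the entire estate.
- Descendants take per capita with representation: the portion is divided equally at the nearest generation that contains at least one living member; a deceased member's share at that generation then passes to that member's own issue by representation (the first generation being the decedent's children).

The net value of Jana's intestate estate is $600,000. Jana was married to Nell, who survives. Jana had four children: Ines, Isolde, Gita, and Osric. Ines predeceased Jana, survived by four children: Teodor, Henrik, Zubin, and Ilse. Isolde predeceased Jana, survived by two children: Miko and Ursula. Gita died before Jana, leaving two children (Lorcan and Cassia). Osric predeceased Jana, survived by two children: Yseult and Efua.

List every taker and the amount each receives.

Nell: $200,000; Teodor: $40,000; Henrik: $40,000; Zubin: $40,000; Ilse: $40,000; Miko: $40,000; Ursula: $40,000; Lorcan: $40,000; Cassia: $40,000; Yseult: $40,000; Efua: $40,000

Nell takes one-third of $600,000 = $200,000. The remaining $400,000 passes to the descendants.
No child survives, so the initial division is made at the grandchildren's generation.
The descendants' portion ($400,000) is divided into 10 shares of $40,000: Teodor, Henrik, Zubin, Ilse, Miko, Ursula, Lorcan, Cassia, Yseult, and Efua each take $40,000.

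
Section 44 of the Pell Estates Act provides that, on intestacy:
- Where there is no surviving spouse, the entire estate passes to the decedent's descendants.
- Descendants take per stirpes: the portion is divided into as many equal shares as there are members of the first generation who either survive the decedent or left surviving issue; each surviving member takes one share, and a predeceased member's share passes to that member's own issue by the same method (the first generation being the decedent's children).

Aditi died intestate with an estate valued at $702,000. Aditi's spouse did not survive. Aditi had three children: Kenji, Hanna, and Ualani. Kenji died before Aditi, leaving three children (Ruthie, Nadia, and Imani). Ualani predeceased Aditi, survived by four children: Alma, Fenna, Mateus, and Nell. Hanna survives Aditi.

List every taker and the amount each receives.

The entire $702,000 passes to the descendants.
That amount ($702,000) is divided into 3 shares of $234,000: Hanna takes $234,000; Kenji's $234,000 share passes to Kenji's issue; Ualani's $234,000 share passes to Ualani's issue.
Kenji's share ($234,000) is divided into 3 shares of $78,000: Ruthie, Nadia, and Imani each take $78,000.
Ualani's share ($234,000) is divided into 4 shares of $58,500: Alma, Fenna, Mateus, and Nell each take $58,500.

Ruthie: $78,000; Nadia: $78,000; Imani: $78,000; Hanna: $234,000; Alma: $58,500; Fenna: $58,500; Mateus: $58,500; Nell: $58,500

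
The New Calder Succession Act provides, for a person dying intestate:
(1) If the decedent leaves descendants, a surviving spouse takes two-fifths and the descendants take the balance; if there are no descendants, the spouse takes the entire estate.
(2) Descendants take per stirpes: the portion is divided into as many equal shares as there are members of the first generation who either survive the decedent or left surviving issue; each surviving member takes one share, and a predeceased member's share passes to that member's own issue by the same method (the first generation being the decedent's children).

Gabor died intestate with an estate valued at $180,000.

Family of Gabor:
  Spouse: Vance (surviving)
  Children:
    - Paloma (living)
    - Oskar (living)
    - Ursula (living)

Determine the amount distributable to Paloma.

Vance takes two-fifths of $180,000 = $72,000. The remaining $108,000 passes to the descendants.
The descendants' portion ($108,000) is divided into 3 shares of $36,000: Paloma, Oskar, and Ursula each take $36,000.

Paloma receives $36,000.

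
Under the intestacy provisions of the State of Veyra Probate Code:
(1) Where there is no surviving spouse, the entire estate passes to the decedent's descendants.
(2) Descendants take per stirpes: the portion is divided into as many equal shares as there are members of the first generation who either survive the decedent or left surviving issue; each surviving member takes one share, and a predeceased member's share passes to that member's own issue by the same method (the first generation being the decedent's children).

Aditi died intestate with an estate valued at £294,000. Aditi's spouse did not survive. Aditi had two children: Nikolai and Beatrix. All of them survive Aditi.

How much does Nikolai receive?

Nikolai receives £147,000.

The entire £294,000 passes to the descendants.
That amount (£294,000) is divided into 2 shares of £147,000: Nikolai and Beatrix each take £147,000.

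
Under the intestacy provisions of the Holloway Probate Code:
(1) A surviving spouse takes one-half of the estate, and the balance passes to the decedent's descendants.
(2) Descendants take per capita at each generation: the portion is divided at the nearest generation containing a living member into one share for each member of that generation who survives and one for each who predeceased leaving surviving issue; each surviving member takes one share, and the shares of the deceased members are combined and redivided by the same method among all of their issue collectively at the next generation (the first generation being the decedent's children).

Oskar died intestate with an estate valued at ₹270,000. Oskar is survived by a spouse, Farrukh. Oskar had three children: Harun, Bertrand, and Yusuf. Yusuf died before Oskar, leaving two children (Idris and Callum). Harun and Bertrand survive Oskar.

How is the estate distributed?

Farrukh takes one-half of ₹270,000 = ₹135,000. The remaining ₹135,000 passes to the descendants.
The descendants' portion (₹135,000) is divided at the children's generation into 3 shares of ₹45,000. Harun and Bertrand each take ₹45,000. The remaining share for the deceased Yusuf (₹45,000) is carried to the next generation.
That pool (₹45,000) is divided at the grandchildren's generation equally among Idris and Callum: ₹22,500 each.

Farrukh: ₹135,000; Harun: ₹45,000; Bertrand: ₹45,000; Idris: ₹22,500; Callum: ₹22,500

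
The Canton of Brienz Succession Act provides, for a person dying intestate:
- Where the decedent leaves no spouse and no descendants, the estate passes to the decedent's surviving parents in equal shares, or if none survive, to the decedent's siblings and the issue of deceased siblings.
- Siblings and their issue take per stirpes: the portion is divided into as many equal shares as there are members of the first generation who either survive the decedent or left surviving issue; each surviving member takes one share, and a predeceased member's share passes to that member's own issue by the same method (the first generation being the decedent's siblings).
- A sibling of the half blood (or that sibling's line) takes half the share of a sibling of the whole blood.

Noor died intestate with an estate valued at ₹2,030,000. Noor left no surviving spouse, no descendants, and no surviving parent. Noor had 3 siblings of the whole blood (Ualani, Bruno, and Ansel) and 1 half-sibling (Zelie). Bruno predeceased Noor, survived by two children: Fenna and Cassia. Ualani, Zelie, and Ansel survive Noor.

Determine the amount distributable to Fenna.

Fenna receives ₹290,000.

The entire ₹2,030,000 passes to the siblings and their issue.
Counting each half-blood sibling's line as half a unit, there are 7/2 units in ₹2,030,000, so one unit is ₹580,000. Whole-blood lines (Ualani, Bruno, and Ansel) take ₹580,000 each; half-blood lines (Zelie) take ₹290,000 each.
Bruno's share (₹580,000) is divided into 2 shares of ₹290,000: Fenna and Cassia each take ₹290,000.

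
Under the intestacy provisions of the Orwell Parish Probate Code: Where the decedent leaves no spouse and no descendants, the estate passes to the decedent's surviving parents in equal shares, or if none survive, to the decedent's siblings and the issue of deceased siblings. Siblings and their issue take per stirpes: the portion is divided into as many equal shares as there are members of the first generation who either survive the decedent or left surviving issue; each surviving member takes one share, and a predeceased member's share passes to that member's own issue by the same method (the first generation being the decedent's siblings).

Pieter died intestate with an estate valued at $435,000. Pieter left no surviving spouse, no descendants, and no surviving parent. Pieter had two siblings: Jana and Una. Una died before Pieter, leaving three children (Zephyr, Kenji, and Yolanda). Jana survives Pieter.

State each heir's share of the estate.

The entire $435,000 passes to the siblings and their issue.
That amount ($435,000) is divided into 2 shares of $217,500: Jana takes $217,500; Una's $217,500 share passes to Una's issue.
Una's share ($217,500) is divided into 3 shares of $72,500: Zephyr, Kenji, and Yolanda each take $72,500.

Jana: $217,500; Zephyr: $72,500; Kenji: $72,500; Yolanda: $72,500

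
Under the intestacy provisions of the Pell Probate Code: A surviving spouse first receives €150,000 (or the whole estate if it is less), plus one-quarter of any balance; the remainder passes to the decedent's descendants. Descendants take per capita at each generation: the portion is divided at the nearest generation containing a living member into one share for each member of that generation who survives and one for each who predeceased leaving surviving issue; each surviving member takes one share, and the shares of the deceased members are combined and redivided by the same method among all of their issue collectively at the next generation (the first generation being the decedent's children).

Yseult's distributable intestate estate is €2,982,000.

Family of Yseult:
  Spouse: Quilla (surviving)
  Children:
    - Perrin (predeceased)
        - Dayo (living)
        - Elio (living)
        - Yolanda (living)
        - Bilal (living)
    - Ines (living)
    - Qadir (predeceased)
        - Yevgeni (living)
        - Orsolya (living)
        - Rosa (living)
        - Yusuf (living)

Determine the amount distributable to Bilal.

Bilal receives €177,000.

Quilla first takes €150,000, leaving a balance of €2,832,000. Quilla then takes one-quarter of the balance (€708,000), for a total of €858,000. The remaining €2,124,000 passes to the descendants.
The descendants' portion (€2,124,000) is divided at the children's generation into 3 shares of €708,000. Ines takes €708,000. The 2 shares of the deceased (Perrin and Qadir) are combined into a pool of €1,416,000.
That pool (€1,416,000) is divided at the grandchildren's generation equally among Dayo, Elio, Yolanda, Bilal, Yevgeni, Orsolya, Rosa, and Yusuf: €177,000 each.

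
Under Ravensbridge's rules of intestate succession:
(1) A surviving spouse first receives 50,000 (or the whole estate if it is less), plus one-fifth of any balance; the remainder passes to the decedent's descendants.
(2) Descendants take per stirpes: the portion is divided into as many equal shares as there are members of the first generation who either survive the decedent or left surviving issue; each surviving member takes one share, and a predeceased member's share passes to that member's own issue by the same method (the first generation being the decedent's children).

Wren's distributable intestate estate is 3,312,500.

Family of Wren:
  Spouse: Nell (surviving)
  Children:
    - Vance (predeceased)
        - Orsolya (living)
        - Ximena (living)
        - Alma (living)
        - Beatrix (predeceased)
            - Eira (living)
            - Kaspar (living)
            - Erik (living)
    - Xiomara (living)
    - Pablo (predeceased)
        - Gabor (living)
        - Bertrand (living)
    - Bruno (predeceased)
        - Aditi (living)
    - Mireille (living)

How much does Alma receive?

Nell first takes 50,000, leaving a balance of 3,262,500. Nell then takes one-fifth of the balance (652,500), for a total of 702,500. The remaining 2,610,000 passes to the descendants.
The descendants' portion (2,610,000) is divided into 5 shares of 522,000: Xiomara and Mireille each take 522,000; Vance's 522,000 share passes to Vance's issue; Pablo's 522,000 share passes to Pablo's issue; Bruno's 522,000 share passes to Bruno's issue.
Vance's share (522,000) is divided into 4 shares of 130,500: Orsolya, Ximena, and Alma each take 130,500; Beatrix's 130,500 share passes to Beatrix's issue.
Beatrix's share (130,500) is divided into 3 shares of 43,500: Eira, Kaspar, and Erik each take 43,500.
Pablo's share (522,000) is divided into 2 shares of 261,000: Gabor and Bertrand each take 261,000.
Bruno's share (522,000) passes entirely to Aditi.

Alma receives 130,500.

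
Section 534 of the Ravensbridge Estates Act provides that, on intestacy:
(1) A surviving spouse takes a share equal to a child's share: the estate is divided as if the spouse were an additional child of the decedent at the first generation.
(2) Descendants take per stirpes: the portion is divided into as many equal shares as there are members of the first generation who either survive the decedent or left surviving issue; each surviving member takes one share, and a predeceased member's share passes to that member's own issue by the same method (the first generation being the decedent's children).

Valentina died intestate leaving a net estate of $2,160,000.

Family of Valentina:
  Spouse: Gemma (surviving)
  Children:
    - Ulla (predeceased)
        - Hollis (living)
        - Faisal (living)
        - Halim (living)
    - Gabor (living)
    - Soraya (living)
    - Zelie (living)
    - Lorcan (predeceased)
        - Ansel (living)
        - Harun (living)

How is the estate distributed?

Gemma: $360,000; Hollis: $120,000; Faisal: $120,000; Halim: $120,000; Gabor: $360,000; Soraya: $360,000; Zelie: $360,000; Ansel: $180,000; Harun: $180,000

The spouse counts as an additional share at the children's level, so there are 6 primary shares of $360,000. Gemma takes one such share ($360,000).
The children's combined portion ($1,800,000) is divided into 5 shares of $360,000: Gabor, Soraya, and Zelie each take $360,000; Ulla's $360,000 share passes to Ulla's issue; Lorcan's $360,000 share passes to Lorcan's issue.
Ulla's share ($360,000) is divided into 3 shares of $120,000: Hollis, Faisal, and Halim each take $120,000.
Lorcan's share ($360,000) is divided into 2 shares of $180,000: Ansel and Harun each take $180,000.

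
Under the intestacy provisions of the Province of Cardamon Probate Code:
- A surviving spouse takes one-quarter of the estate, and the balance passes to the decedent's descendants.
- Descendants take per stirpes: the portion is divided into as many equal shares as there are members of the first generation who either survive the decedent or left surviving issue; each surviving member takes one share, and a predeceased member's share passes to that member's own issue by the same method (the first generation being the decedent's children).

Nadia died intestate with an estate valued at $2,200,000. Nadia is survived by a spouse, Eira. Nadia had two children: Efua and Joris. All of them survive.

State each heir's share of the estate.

Eira takes one-quarter of $2,200,000 = $550,000. The remaining $1,650,000 passes to the descendants.
The descendants' portion ($1,650,000) is divided into 2 shares of $825,000: Efua and Joris each take $825,000.

Eira: $550,000; Efua: $825,000; Joris: $825,000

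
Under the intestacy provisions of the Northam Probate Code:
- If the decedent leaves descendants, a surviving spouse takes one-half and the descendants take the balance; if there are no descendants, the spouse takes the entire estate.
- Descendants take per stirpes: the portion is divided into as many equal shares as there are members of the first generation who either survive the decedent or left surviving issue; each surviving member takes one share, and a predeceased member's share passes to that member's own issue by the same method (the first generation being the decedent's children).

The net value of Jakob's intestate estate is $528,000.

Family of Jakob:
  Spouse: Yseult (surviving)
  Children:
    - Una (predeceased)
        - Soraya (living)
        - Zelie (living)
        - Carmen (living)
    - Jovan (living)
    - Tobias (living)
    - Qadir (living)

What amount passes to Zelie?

Zelie receives $22,000.

Yseult takes one-half of $528,000 = $264,000. The remaining $264,000 passes to the descendants.
The descendants' portion ($264,000) is divided into 4 shares of $66,000: Jovan, Tobias, and Qadir each take $66,000; Una's $66,000 share passes to Una's issue.
Una's share ($66,000) is divided into 3 shares of $22,000: Soraya, Zelie, and Carmen each take $22,000.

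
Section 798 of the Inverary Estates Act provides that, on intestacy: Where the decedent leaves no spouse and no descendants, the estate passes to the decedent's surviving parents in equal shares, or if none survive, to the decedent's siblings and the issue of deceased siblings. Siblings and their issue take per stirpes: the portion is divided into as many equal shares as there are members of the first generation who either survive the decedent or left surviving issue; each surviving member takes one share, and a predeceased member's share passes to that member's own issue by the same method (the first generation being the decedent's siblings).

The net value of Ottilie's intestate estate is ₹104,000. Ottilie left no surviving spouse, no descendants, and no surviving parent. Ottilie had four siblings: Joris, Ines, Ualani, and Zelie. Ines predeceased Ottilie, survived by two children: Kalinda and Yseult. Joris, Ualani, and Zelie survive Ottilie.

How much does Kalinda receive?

Kalinda receives ₹13,000.

The entire ₹104,000 passes to the siblings and their issue.
That amount (₹104,000) is divided into 4 shares of ₹26,000: Joris, Ualani, and Zelie each take ₹26,000; Ines's ₹26,000 share passes to Ines's issue.
Ines's share (₹26,000) is divided into 2 shares of ₹13,000: Kalinda and Yseult each take ₹13,000.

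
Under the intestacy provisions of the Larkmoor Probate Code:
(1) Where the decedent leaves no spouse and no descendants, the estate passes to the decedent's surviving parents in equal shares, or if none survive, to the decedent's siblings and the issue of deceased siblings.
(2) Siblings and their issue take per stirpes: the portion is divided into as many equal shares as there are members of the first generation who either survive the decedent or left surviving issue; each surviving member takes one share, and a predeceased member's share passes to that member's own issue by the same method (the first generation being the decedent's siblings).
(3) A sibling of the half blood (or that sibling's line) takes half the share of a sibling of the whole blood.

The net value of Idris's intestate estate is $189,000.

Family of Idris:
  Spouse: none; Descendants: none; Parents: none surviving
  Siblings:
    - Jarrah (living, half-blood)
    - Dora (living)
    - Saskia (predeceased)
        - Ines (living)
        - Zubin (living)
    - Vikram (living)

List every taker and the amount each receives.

The entire $189,000 passes to the siblings and their issue.
Counting each half-blood sibling's line as half a unit, there are 7/2 units in $189,000, so one unit is $54,000. Whole-blood lines (Dora, Saskia, and Vikram) take $54,000 each; half-blood lines (Jarrah) take $27,000 each.
Saskia's share ($54,000) is divided into 2 shares of $27,000: Ines and Zubin each take $27,000.

Jarrah: $27,000; Dora: $54,000; Ines: $27,000; Zubin: $27,000; Vikram: $54,000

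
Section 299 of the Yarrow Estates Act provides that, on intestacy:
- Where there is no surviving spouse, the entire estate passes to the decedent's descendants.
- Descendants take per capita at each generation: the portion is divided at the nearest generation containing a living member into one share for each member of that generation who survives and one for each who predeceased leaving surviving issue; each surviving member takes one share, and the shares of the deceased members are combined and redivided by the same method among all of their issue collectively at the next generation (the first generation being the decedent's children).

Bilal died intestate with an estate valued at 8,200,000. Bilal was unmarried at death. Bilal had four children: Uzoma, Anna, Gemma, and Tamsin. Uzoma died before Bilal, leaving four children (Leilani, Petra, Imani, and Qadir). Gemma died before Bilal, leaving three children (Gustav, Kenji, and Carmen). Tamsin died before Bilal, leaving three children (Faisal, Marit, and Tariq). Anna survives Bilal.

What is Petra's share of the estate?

Petra receives 615,000.

The entire 8,200,000 passes to the descendants.
That amount (8,200,000) is divided at the children's generation into 4 shares of 2,050,000. Anna takes 2,050,000. The 3 shares of the deceased (Uzoma, Gemma, and Tamsin) are combined into a pool of 6,150,000.
That pool (6,150,000) is divided at the grandchildren's generation equally among Leilani, Petra, Imani, Qadir, Gustav, Kenji, Carmen, Faisal, Marit, and Tariq: 615,000 each.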